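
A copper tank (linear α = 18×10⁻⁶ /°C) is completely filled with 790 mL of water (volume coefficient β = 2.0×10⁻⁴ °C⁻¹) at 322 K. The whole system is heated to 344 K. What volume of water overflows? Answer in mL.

The tank also expands: β_container ≈ 3α = 5.4×10⁻⁵ /K
Net overflow = V₀(β_liq − 3α_cont)ΔT
β − 3α = 2.00×10⁻⁴ − 5.4×10⁻⁵ = 1.46×10⁻⁴ /K; ΔT = 22 K
ΔV = 790 × 1.46×10⁻⁴ × 22 = 2.54 mL

2.54 mL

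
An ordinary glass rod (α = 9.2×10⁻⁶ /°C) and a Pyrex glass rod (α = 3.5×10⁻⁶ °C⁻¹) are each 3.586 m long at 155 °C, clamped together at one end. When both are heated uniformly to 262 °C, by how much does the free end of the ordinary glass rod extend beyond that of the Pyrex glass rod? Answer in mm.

2.19 mm

ΔT = 107 K
ordinary glass: ΔL = 9.2×10⁻⁶ × 3.586 m × 107 = 3.5301×10⁻³ m = 3.5301 mm
Pyrex glass: ΔL = 3.5×10⁻⁶ × 3.586 m × 107 = 1.3430×10⁻³ m = 1.3430 mm
difference = 3.5301 − 1.3430 = 2.1871 mm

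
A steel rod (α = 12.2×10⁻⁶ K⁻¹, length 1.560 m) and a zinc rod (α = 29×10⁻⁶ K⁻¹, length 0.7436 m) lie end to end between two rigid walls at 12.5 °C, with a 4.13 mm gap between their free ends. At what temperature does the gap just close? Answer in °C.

α₁L₁ = 1.9032×10⁻⁵ m/K, α₂L₂ = 2.15644×10⁻⁵ m/K → total 4.05964×10⁻⁵ m/K
ΔT = g/(α₁L₁+α₂L₂) = 4.13×10⁻³ / 4.05964×10⁻⁵ = 101.73 K
T = 12.5 + 101.73 = 114.23 °C

T = 114 °C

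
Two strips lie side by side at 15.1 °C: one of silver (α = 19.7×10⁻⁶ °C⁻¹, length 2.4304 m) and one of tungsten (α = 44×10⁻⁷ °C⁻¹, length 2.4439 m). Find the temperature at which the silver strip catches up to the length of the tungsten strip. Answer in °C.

L₁(1 + α₁ΔT) = L₂(1 + α₂ΔT) ⇒ ΔT = (L₂ − L₁)/(α₁L₁ − α₂L₂)
L₂ − L₁ = 2.4439 − 2.4304 = 1.35×10⁻² m
α₁L₁ − α₂L₂ = 19.7×10⁻⁶×2.4304 − 44×10⁻⁷×2.4439 = 3.712572×10⁻⁵ m/K
ΔT = 1.35×10⁻² / 3.712572×10⁻⁵ = 363.629 K
T = 15.1 + 363.629 = 378.729 °C

T = 378.7 °C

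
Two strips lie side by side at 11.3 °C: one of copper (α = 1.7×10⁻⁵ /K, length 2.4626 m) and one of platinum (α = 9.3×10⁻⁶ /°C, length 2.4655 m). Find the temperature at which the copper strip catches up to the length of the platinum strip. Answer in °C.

T = 164.5 °C

Equal length when α₁L₁ΔT − α₂L₂ΔT = L₂ − L₁ = 2.90×10⁻³ m
α₁L₁ = 4.18642×10⁻⁵, α₂L₂ = 2.292915×10⁻⁵ → Δ(αL) = 1.893505×10⁻⁵ m/K
ΔT = 2.90×10⁻³ / 1.893505×10⁻⁵ = 153.155 K, so T = 11.3 + 153.155 = 164.455 °C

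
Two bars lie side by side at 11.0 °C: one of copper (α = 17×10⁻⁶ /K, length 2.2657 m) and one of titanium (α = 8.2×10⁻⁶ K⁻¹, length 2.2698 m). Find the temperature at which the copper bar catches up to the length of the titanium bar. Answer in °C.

T = 217.0 °C

L₁(1 + α₁ΔT) = L₂(1 + α₂ΔT) ⇒ ΔT = (L₂ − L₁)/(α₁L₁ − α₂L₂)
L₂ − L₁ = 2.2698 − 2.2657 = 4.10×10⁻³ m
α₁L₁ − α₂L₂ = 17×10⁻⁶×2.2657 − 8.2×10⁻⁶×2.2698 = 1.990454×10⁻⁵ m/K
ΔT = 4.10×10⁻³ / 1.990454×10⁻⁵ = 205.983 K
T = 11.0 + 205.983 = 216.983 °C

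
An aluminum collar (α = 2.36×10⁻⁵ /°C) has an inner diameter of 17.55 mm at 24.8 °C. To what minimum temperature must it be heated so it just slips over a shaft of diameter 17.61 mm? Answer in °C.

T = 170 °C

Required Δd = 17.61 − 17.55 = 0.06 mm
Δd = αd₀ΔT ⇒ ΔT = Δd/(αd₀) = 0.06 / (2.36×10⁻⁵ × 17.55) = 144.86 K
T_min = 24.8 + 144.86 = 169.66 °C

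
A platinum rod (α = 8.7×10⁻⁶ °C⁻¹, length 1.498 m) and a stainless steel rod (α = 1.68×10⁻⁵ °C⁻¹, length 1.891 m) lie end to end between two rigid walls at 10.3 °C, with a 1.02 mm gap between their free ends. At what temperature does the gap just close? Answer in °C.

T = 33.1 °C

α₁L₁ = 1.30326×10⁻⁵ m/K, α₂L₂ = 3.17688×10⁻⁵ m/K → total 4.48014×10⁻⁵ m/K
ΔT = g/(α₁L₁+α₂L₂) = 1.02×10⁻³ / 4.48014×10⁻⁵ = 22.767 K
T = 10.3 + 22.767 = 33.067 °C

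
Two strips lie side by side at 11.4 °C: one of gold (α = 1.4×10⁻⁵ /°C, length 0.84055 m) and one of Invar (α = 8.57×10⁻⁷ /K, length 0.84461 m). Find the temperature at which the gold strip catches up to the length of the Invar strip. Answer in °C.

T = 379.0 °C

L₁(1 + α₁ΔT) = L₂(1 + α₂ΔT) ⇒ ΔT = (L₂ − L₁)/(α₁L₁ − α₂L₂)
L₂ − L₁ = 0.84461 − 0.84055 = 4.06×10⁻³ m
α₁L₁ − α₂L₂ = 1.4×10⁻⁵×0.84055 − 8.57×10⁻⁷×0.84461 = 1.104386923×10⁻⁵ m/K
ΔT = 4.06×10⁻³ / 1.104386923×10⁻⁵ = 367.625 K
T = 11.4 + 367.625 = 379.025 °C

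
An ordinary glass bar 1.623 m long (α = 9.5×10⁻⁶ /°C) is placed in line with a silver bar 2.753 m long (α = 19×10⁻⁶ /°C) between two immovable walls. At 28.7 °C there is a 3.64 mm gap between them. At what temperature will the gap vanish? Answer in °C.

Gap closes when ΔL₁ + ΔL₂ = 3.64 mm = 3.64×10⁻³ m
(α₁L₁ + α₂L₂)ΔT = g
α₁L₁ + α₂L₂ = 9.5×10⁻⁶×1.623 + 19×10⁻⁶×2.753 = 6.77255×10⁻⁵ m/K
ΔT = 3.64×10⁻³ / 6.77255×10⁻⁵ = 53.746 K
T = 28.7 + 53.746 = 82.446 °C

T = 82.4 °C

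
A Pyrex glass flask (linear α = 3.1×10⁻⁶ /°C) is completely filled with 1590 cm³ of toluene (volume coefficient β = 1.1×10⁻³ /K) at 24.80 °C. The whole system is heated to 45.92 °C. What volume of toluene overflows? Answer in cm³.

36.6 cm³

The flask also expands: β_container ≈ 3α = 9.3×10⁻⁶ /K
Net overflow = V₀(β_liq − 3α_cont)ΔT
β − 3α = 1.10×10⁻³ − 9.3×10⁻⁶ = 1.0907×10⁻³ /K; ΔT = 21.12 K
ΔV = 1590 × 1.0907×10⁻³ × 21.12 = 36.6 cm³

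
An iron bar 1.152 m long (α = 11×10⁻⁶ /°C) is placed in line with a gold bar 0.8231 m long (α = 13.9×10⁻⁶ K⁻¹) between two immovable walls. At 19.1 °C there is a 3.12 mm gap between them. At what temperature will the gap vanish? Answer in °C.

T = 148 °C

Gap closes when ΔL₁ + ΔL₂ = 3.12 mm = 3.12×10⁻³ m
(α₁L₁ + α₂L₂)ΔT = g
α₁L₁ + α₂L₂ = 11×10⁻⁶×1.152 + 13.9×10⁻⁶×0.8231 = 2.411309×10⁻⁵ m/K
ΔT = 3.12×10⁻³ / 2.411309×10⁻⁵ = 129.39 K
T = 19.1 + 129.39 = 148.49 °C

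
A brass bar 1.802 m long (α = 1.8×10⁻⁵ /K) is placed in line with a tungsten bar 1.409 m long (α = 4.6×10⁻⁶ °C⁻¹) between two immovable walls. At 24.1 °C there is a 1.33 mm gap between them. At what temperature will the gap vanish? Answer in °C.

Gap closes when ΔL₁ + ΔL₂ = 1.33 mm = 1.33×10⁻³ m
(α₁L₁ + α₂L₂)ΔT = g
α₁L₁ + α₂L₂ = 1.8×10⁻⁵×1.802 + 4.6×10⁻⁶×1.409 = 3.89174×10⁻⁵ m/K
ΔT = 1.33×10⁻³ / 3.89174×10⁻⁵ = 34.175 K
T = 24.1 + 34.175 = 58.275 °C

T = 58.3 °C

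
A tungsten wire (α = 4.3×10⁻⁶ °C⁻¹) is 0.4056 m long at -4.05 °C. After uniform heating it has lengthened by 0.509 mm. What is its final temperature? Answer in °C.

T = 288 °C

ΔL = αL₀ΔT ⇒ ΔT = ΔL / (αL₀)
ΔT = 0.509×10⁻³ m / (4.3×10⁻⁶ × 0.4056 m) = 291.84 K
T = -4.05 + 291.84 = 287.79 °C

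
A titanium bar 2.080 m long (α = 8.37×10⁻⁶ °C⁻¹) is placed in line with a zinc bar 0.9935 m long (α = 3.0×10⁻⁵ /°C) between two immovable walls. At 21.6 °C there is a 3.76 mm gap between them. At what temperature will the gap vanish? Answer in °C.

T = 101 °C

Gap closes when ΔL₁ + ΔL₂ = 3.76 mm = 3.76×10⁻³ m
(α₁L₁ + α₂L₂)ΔT = g
α₁L₁ + α₂L₂ = 8.37×10⁻⁶×2.080 + 3.0×10⁻⁵×0.9935 = 4.72146×10⁻⁵ m/K
ΔT = 3.76×10⁻³ / 4.72146×10⁻⁵ = 79.64 K
T = 21.6 + 79.64 = 101.24 °C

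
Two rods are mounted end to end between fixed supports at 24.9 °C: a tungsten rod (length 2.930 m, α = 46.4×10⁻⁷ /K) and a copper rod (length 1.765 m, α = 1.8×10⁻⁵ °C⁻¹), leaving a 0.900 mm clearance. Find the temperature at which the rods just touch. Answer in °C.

T = 44.7 °C

Gap closes when ΔL₁ + ΔL₂ = 0.900 mm = 9.00×10⁻⁴ m
(α₁L₁ + α₂L₂)ΔT = g
α₁L₁ + α₂L₂ = 46.4×10⁻⁷×2.930 + 1.8×10⁻⁵×1.765 = 4.53652×10⁻⁵ m/K
ΔT = 9.00×10⁻⁴ / 4.53652×10⁻⁵ = 19.839 K
T = 24.9 + 19.839 = 44.739 °C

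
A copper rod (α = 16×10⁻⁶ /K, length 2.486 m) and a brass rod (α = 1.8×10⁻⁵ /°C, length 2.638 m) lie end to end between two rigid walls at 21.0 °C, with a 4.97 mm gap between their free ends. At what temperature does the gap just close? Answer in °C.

α₁L₁ = 3.9776×10⁻⁵ m/K, α₂L₂ = 4.7484×10⁻⁵ m/K → total 8.726×10⁻⁵ m/K
ΔT = g/(α₁L₁+α₂L₂) = 4.97×10⁻³ / 8.726×10⁻⁵ = 56.956 K
T = 21.0 + 56.956 = 77.956 °C

T = 78.0 °C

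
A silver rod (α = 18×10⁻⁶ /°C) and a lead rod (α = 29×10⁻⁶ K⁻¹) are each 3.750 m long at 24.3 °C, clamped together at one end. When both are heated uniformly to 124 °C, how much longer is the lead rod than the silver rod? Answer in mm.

ΔT = 99.7 K
silver: ΔL = 18×10⁻⁶ × 3.750 m × 99.7 = 6.7298×10⁻³ m = 6.7298 mm
lead: ΔL = 29×10⁻⁶ × 3.750 m × 99.7 = 1.0842×10⁻² m = 10.842 mm
difference = 10.842 − 6.7298 = 4.1122 mm

4.11 mm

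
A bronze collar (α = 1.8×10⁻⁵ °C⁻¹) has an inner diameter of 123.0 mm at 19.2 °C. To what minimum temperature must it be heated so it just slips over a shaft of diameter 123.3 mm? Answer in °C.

Required Δd = 123.3 − 123.0 = 0.3 mm
Δd = αd₀ΔT ⇒ ΔT = Δd/(αd₀) = 0.3 / (1.8×10⁻⁵ × 123.0) = 135.50 K
T_min = 19.2 + 135.50 = 154.70 °C

T = 155 °C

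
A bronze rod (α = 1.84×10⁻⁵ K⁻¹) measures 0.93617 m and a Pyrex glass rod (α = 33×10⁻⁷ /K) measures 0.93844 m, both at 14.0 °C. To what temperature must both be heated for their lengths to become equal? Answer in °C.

T = 174.7 °C

Equal length when α₁L₁ΔT − α₂L₂ΔT = L₂ − L₁ = 2.27×10⁻³ m
α₁L₁ = 1.7225528×10⁻⁵, α₂L₂ = 3.096852×10⁻⁶ → Δ(αL) = 1.4128676×10⁻⁵ m/K
ΔT = 2.27×10⁻³ / 1.4128676×10⁻⁵ = 160.666 K, so T = 14.0 + 160.666 = 174.666 °C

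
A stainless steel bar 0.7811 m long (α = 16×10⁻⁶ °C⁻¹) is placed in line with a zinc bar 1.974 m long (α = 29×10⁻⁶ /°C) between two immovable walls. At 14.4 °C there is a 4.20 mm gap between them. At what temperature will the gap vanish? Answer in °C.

Gap closes when ΔL₁ + ΔL₂ = 4.20 mm = 4.20×10⁻³ m
(α₁L₁ + α₂L₂)ΔT = g
α₁L₁ + α₂L₂ = 16×10⁻⁶×0.7811 + 29×10⁻⁶×1.974 = 6.97436×10⁻⁵ m/K
ΔT = 4.20×10⁻³ / 6.97436×10⁻⁵ = 60.221 K
T = 14.4 + 60.221 = 74.621 °C

T = 74.6 °C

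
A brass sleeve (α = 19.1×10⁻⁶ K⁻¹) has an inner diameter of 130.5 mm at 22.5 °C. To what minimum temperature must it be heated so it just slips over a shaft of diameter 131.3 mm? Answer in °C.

T = 343 °C

Required Δd = 131.3 − 130.5 = 0.8 mm
Δd = αd₀ΔT ⇒ ΔT = Δd/(αd₀) = 0.8 / (19.1×10⁻⁶ × 130.5) = 320.96 K
T_min = 22.5 + 320.96 = 343.46 °C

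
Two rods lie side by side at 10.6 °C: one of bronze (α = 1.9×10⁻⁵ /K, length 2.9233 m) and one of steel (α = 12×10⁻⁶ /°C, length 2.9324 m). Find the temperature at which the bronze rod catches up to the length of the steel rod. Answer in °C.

T = 457.7 °C

Equal length when α₁L₁ΔT − α₂L₂ΔT = L₂ − L₁ = 9.10×10⁻³ m
α₁L₁ = 5.55427×10⁻⁵, α₂L₂ = 3.51888×10⁻⁵ → Δ(αL) = 2.03539×10⁻⁵ m/K
ΔT = 9.10×10⁻³ / 2.03539×10⁻⁵ = 447.089 K, so T = 10.6 + 447.089 = 457.689 °C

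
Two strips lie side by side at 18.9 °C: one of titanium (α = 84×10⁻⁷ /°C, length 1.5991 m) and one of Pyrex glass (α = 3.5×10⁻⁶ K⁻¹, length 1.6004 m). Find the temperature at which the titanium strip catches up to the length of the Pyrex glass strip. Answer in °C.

L₁(1 + α₁ΔT) = L₂(1 + α₂ΔT) ⇒ ΔT = (L₂ − L₁)/(α₁L₁ − α₂L₂)
L₂ − L₁ = 1.6004 − 1.5991 = 1.30×10⁻³ m
α₁L₁ − α₂L₂ = 84×10⁻⁷×1.5991 − 3.5×10⁻⁶×1.6004 = 7.83104×10⁻⁶ m/K
ΔT = 1.30×10⁻³ / 7.83104×10⁻⁶ = 166.006 K
T = 18.9 + 166.006 = 184.906 °C

T = 184.9 °C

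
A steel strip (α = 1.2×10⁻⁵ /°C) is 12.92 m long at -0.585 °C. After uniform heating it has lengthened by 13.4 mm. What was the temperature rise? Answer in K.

ΔL = αL₀ΔT ⇒ ΔT = ΔL / (αL₀)
ΔT = 13.4×10⁻³ m / (1.2×10⁻⁵ × 12.92 m) = 86.429 K

ΔT = 86.4 K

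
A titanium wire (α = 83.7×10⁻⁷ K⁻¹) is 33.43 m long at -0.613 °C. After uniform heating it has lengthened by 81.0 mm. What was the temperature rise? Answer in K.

ΔL = αL₀ΔT ⇒ ΔT = ΔL / (αL₀)
ΔT = 81.0×10⁻³ m / (83.7×10⁻⁷ × 33.43 m) = 289.48 K

ΔT = 289 K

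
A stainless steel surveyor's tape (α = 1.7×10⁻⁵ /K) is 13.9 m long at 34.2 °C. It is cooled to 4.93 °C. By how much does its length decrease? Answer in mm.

|ΔT| = |4.93 − 34.2| = 29.27 K
ΔL = αL₀ΔT = (1.7×10⁻⁵)(13.9)(29.27) = 6.92×10⁻³ m

ΔL = 6.92 mm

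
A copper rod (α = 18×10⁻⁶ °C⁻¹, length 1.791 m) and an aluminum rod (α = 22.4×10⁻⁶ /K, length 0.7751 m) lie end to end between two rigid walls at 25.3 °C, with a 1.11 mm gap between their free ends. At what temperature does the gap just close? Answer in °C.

T = 47.7 °C

α₁L₁ = 3.2238×10⁻⁵ m/K, α₂L₂ = 1.736224×10⁻⁵ m/K → total 4.960024×10⁻⁵ m/K
ΔT = g/(α₁L₁+α₂L₂) = 1.11×10⁻³ / 4.960024×10⁻⁵ = 22.379 K
T = 25.3 + 22.379 = 47.679 °C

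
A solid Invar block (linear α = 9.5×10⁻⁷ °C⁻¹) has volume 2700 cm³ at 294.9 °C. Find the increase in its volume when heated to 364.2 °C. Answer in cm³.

ΔV = 0.533 cm³

Isotropic solid: β ≈ 3α = 2.8×10⁻⁶ /K; ΔT = 69.3 K
ΔV = 3αV₀ΔT = 3(9.5×10⁻⁷)(2700)(69.3) = 0.533 cm³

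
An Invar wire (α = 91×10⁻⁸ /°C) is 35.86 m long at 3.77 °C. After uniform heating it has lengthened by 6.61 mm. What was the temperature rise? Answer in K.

ΔT = 203 K

ΔL = αL₀ΔT ⇒ ΔT = ΔL / (αL₀)
ΔT = 6.61×10⁻³ m / (91×10⁻⁸ × 35.86 m) = 202.56 K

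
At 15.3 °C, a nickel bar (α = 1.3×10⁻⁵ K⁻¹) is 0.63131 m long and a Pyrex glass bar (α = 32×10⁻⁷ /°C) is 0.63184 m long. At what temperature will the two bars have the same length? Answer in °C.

L₁(1 + α₁ΔT) = L₂(1 + α₂ΔT) ⇒ ΔT = (L₂ − L₁)/(α₁L₁ − α₂L₂)
L₂ − L₁ = 0.63184 − 0.63131 = 5.30×10⁻⁴ m
α₁L₁ − α₂L₂ = 1.3×10⁻⁵×0.63131 − 32×10⁻⁷×0.63184 = 6.185142×10⁻⁶ m/K
ΔT = 5.30×10⁻⁴ / 6.185142×10⁻⁶ = 85.689 K
T = 15.3 + 85.689 = 100.989 °C

T = 101.0 °C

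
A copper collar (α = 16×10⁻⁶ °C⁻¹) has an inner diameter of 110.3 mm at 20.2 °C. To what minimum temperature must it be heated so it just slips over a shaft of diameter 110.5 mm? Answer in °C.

T = 134 °C

Required Δd = 110.5 − 110.3 = 0.2 mm
Δd = αd₀ΔT ⇒ ΔT = Δd/(αd₀) = 0.2 / (16×10⁻⁶ × 110.3) = 113.33 K
T_min = 20.2 + 113.33 = 133.53 °C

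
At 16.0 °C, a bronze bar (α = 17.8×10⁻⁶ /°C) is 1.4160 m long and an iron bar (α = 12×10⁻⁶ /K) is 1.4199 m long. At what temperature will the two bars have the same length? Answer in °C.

Equal length when α₁L₁ΔT − α₂L₂ΔT = L₂ − L₁ = 3.90×10⁻³ m
α₁L₁ = 2.52048×10⁻⁵, α₂L₂ = 1.70388×10⁻⁵ → Δ(αL) = 8.166×10⁻⁶ m/K
ΔT = 3.90×10⁻³ / 8.166×10⁻⁶ = 477.590 K, so T = 16.0 + 477.590 = 493.590 °C

T = 493.6 °C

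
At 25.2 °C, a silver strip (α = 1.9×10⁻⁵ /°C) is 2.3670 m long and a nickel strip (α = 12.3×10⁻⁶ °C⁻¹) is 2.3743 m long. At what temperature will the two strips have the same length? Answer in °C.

L₁(1 + α₁ΔT) = L₂(1 + α₂ΔT) ⇒ ΔT = (L₂ − L₁)/(α₁L₁ − α₂L₂)
L₂ − L₁ = 2.3743 − 2.3670 = 7.30×10⁻³ m
α₁L₁ − α₂L₂ = 1.9×10⁻⁵×2.3670 − 12.3×10⁻⁶×2.3743 = 1.576911×10⁻⁵ m/K
ΔT = 7.30×10⁻³ / 1.576911×10⁻⁵ = 462.930 K
T = 25.2 + 462.930 = 488.130 °C

T = 488.1 °C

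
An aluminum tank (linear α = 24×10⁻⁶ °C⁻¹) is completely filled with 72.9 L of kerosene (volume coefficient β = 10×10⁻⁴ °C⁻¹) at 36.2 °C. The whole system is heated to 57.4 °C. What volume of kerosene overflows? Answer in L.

The tank also expands: β_container ≈ 3α = 7.2×10⁻⁵ /K
Net overflow = V₀(β_liq − 3α_cont)ΔT
β − 3α = 1.00×10⁻³ − 7.2×10⁻⁵ = 9.28×10⁻⁴ /K; ΔT = 21.2 K
ΔV = 72.9 × 9.28×10⁻⁴ × 21.2 = 1.43 L

1.43 L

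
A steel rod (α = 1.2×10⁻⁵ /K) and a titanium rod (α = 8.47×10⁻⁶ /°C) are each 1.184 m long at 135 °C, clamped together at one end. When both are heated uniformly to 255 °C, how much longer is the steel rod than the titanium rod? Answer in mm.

ΔT = 120 K
steel: ΔL = 1.2×10⁻⁵ × 1.184 m × 120 = 1.7050×10⁻³ m = 1.7050 mm
titanium: ΔL = 8.47×10⁻⁶ × 1.184 m × 120 = 1.2034×10⁻³ m = 1.2034 mm
difference = 1.7050 − 1.2034 = 0.5016 mm

0.502 mm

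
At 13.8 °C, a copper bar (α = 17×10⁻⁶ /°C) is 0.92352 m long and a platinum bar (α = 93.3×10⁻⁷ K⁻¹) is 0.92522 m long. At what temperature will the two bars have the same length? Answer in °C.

Equal length when α₁L₁ΔT − α₂L₂ΔT = L₂ − L₁ = 1.70×10⁻³ m
α₁L₁ = 1.569984×10⁻⁵, α₂L₂ = 8.6323026×10⁻⁶ → Δ(αL) = 7.0675374×10⁻⁶ m/K
ΔT = 1.70×10⁻³ / 7.0675374×10⁻⁶ = 240.536 K, so T = 13.8 + 240.536 = 254.336 °C

T = 254.3 °C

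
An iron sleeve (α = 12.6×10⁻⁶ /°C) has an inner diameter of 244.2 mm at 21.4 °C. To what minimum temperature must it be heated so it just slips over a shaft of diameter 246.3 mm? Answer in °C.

T = 704 °C

Required Δd = 246.3 − 244.2 = 2.1 mm
Δd = αd₀ΔT ⇒ ΔT = Δd/(αd₀) = 2.1 / (12.6×10⁻⁶ × 244.2) = 682.50 K
T_min = 21.4 + 682.50 = 703.90 °C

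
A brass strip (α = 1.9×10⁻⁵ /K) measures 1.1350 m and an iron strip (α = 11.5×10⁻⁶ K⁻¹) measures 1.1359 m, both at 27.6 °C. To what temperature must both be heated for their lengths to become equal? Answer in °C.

T = 133.5 °C

L₁(1 + α₁ΔT) = L₂(1 + α₂ΔT) ⇒ ΔT = (L₂ − L₁)/(α₁L₁ − α₂L₂)
L₂ − L₁ = 1.1359 − 1.1350 = 9.00×10⁻⁴ m
α₁L₁ − α₂L₂ = 1.9×10⁻⁵×1.1350 − 11.5×10⁻⁶×1.1359 = 8.50215×10⁻⁶ m/K
ΔT = 9.00×10⁻⁴ / 8.50215×10⁻⁶ = 105.856 K
T = 27.6 + 105.856 = 133.456 °C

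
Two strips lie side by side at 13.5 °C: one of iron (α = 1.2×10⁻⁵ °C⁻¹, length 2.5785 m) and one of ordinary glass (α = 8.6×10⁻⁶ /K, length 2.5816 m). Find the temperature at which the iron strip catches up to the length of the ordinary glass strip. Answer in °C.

T = 368.2 °C

L₁(1 + α₁ΔT) = L₂(1 + α₂ΔT) ⇒ ΔT = (L₂ − L₁)/(α₁L₁ − α₂L₂)
L₂ − L₁ = 2.5816 − 2.5785 = 3.10×10⁻³ m
α₁L₁ − α₂L₂ = 1.2×10⁻⁵×2.5785 − 8.6×10⁻⁶×2.5816 = 8.74024×10⁻⁶ m/K
ΔT = 3.10×10⁻³ / 8.74024×10⁻⁶ = 354.681 K
T = 13.5 + 354.681 = 368.181 °C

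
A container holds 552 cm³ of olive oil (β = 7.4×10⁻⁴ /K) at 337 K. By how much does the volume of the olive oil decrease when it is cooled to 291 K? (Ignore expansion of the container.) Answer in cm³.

ΔV = 18.8 cm³

|ΔT| = |291 − 337| = 46 K
ΔV = βV₀ΔT = (7.4×10⁻⁴)(552)(46) = 18.8 cm³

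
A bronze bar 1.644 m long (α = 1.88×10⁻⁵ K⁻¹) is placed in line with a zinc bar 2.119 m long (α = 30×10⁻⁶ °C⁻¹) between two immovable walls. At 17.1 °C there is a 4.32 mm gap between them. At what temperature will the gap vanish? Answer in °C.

α₁L₁ = 3.09072×10⁻⁵ m/K, α₂L₂ = 6.357×10⁻⁵ m/K → total 9.44772×10⁻⁵ m/K
ΔT = g/(α₁L₁+α₂L₂) = 4.32×10⁻³ / 9.44772×10⁻⁵ = 45.725 K
T = 17.1 + 45.725 = 62.825 °C

T = 62.8 °C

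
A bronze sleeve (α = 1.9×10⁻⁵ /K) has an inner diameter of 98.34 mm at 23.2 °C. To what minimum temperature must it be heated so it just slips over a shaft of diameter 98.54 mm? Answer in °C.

T = 130 °C

Required Δd = 98.54 − 98.34 = 0.20 mm
Δd = αd₀ΔT ⇒ ΔT = Δd/(αd₀) = 0.20 / (1.9×10⁻⁵ × 98.34) = 107.04 K
T_min = 23.2 + 107.04 = 130.24 °C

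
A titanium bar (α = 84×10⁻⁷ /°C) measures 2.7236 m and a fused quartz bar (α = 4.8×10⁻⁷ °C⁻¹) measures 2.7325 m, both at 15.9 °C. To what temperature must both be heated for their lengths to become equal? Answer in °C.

T = 428.6 °C

L₁(1 + α₁ΔT) = L₂(1 + α₂ΔT) ⇒ ΔT = (L₂ − L₁)/(α₁L₁ − α₂L₂)
L₂ − L₁ = 2.7325 − 2.7236 = 8.90×10⁻³ m
α₁L₁ − α₂L₂ = 84×10⁻⁷×2.7236 − 4.8×10⁻⁷×2.7325 = 2.156664×10⁻⁵ m/K
ΔT = 8.90×10⁻³ / 2.156664×10⁻⁵ = 412.674 K
T = 15.9 + 412.674 = 428.574 °C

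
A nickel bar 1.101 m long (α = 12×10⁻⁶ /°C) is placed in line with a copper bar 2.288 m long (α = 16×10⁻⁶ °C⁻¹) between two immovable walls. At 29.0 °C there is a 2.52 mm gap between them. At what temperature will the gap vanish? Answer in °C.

T = 79.6 °C

Gap closes when ΔL₁ + ΔL₂ = 2.52 mm = 2.52×10⁻³ m
(α₁L₁ + α₂L₂)ΔT = g
α₁L₁ + α₂L₂ = 12×10⁻⁶×1.101 + 16×10⁻⁶×2.288 = 4.982×10⁻⁵ m/K
ΔT = 2.52×10⁻³ / 4.982×10⁻⁵ = 50.582 K
T = 29.0 + 50.582 = 79.582 °C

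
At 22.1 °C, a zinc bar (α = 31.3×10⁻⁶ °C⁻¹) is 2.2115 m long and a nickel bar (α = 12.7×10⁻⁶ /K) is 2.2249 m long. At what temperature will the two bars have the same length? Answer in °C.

T = 349.2 °C

Equal length when α₁L₁ΔT − α₂L₂ΔT = L₂ − L₁ = 1.34×10⁻² m
α₁L₁ = 6.921995×10⁻⁵, α₂L₂ = 2.825623×10⁻⁵ → Δ(αL) = 4.096372×10⁻⁵ m/K
ΔT = 1.34×10⁻² / 4.096372×10⁻⁵ = 327.119 K, so T = 22.1 + 327.119 = 349.219 °C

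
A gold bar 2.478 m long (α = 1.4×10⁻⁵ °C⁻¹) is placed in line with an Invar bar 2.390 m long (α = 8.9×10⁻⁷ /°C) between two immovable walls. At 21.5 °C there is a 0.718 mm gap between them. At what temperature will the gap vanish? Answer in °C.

T = 41.0 °C

α₁L₁ = 3.4692×10⁻⁵ m/K, α₂L₂ = 2.1271×10⁻⁶ m/K → total 3.68191×10⁻⁵ m/K
ΔT = g/(α₁L₁+α₂L₂) = 7.18×10⁻⁴ / 3.68191×10⁻⁵ = 19.501 K
T = 21.5 + 19.501 = 41.001 °C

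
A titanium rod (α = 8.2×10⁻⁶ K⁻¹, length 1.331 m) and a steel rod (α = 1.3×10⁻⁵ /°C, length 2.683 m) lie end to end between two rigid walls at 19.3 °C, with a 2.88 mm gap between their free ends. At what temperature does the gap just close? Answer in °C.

T = 82.2 °C

Gap closes when ΔL₁ + ΔL₂ = 2.88 mm = 2.88×10⁻³ m
(α₁L₁ + α₂L₂)ΔT = g
α₁L₁ + α₂L₂ = 8.2×10⁻⁶×1.331 + 1.3×10⁻⁵×2.683 = 4.57932×10⁻⁵ m/K
ΔT = 2.88×10⁻³ / 4.57932×10⁻⁵ = 62.891 K
T = 19.3 + 62.891 = 82.191 °C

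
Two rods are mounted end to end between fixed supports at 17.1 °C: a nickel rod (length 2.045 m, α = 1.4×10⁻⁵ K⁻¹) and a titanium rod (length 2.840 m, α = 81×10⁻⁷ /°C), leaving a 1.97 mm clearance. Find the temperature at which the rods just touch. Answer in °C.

T = 55.3 °C

Gap closes when ΔL₁ + ΔL₂ = 1.97 mm = 1.97×10⁻³ m
(α₁L₁ + α₂L₂)ΔT = g
α₁L₁ + α₂L₂ = 1.4×10⁻⁵×2.045 + 81×10⁻⁷×2.840 = 5.1634×10⁻⁵ m/K
ΔT = 1.97×10⁻³ / 5.1634×10⁻⁵ = 38.153 K
T = 17.1 + 38.153 = 55.253 °C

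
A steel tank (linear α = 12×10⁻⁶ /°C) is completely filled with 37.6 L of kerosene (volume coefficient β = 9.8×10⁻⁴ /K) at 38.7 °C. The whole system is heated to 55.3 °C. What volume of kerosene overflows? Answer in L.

0.589 L

The tank also expands: β_container ≈ 3α = 3.6×10⁻⁵ /K
Net overflow = V₀(β_liq − 3α_cont)ΔT
β − 3α = 9.80×10⁻⁴ − 3.6×10⁻⁵ = 9.44×10⁻⁴ /K; ΔT = 16.6 K
ΔV = 37.6 × 9.44×10⁻⁴ × 16.6 = 0.589 L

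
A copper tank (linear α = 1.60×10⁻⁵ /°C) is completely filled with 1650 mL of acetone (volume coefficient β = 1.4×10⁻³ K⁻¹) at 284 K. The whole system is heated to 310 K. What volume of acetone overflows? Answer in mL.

The tank also expands: β_container ≈ 3α = 4.8×10⁻⁵ /K
Net overflow = V₀(β_liq − 3α_cont)ΔT
β − 3α = 1.40×10⁻³ − 4.8×10⁻⁵ = 1.352×10⁻³ /K; ΔT = 26 K
ΔV = 1650 × 1.352×10⁻³ × 26 = 58.0 mL

58.0 mL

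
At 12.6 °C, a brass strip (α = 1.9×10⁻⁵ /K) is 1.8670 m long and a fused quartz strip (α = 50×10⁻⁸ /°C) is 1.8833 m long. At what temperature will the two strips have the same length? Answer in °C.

L₁(1 + α₁ΔT) = L₂(1 + α₂ΔT) ⇒ ΔT = (L₂ − L₁)/(α₁L₁ − α₂L₂)
L₂ − L₁ = 1.8833 − 1.8670 = 1.63×10⁻² m
α₁L₁ − α₂L₂ = 1.9×10⁻⁵×1.8670 − 50×10⁻⁸×1.8833 = 3.453135×10⁻⁵ m/K
ΔT = 1.63×10⁻² / 3.453135×10⁻⁵ = 472.035 K
T = 12.6 + 472.035 = 484.635 °C

T = 484.6 °C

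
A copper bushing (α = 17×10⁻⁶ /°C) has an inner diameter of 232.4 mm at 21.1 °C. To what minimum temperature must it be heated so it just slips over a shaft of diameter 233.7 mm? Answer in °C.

Required Δd = 233.7 − 232.4 = 1.3 mm
Δd = αd₀ΔT ⇒ ΔT = Δd/(αd₀) = 1.3 / (17×10⁻⁶ × 232.4) = 329.05 K
T_min = 21.1 + 329.05 = 350.15 °C

T = 350 °C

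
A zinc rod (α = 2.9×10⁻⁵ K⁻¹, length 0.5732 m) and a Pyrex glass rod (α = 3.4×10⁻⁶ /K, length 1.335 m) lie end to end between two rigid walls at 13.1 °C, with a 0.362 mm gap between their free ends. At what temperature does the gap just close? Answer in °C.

Gap closes when ΔL₁ + ΔL₂ = 0.362 mm = 3.62×10⁻⁴ m
(α₁L₁ + α₂L₂)ΔT = g
α₁L₁ + α₂L₂ = 2.9×10⁻⁵×0.5732 + 3.4×10⁻⁶×1.335 = 2.11618×10⁻⁵ m/K
ΔT = 3.62×10⁻⁴ / 2.11618×10⁻⁵ = 17.106 K
T = 13.1 + 17.106 = 30.206 °C

T = 30.2 °C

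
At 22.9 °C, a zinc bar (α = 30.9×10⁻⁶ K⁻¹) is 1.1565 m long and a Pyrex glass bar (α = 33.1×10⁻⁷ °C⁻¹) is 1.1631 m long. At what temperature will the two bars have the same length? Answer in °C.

T = 229.9 °C

Equal length when α₁L₁ΔT − α₂L₂ΔT = L₂ − L₁ = 6.60×10⁻³ m
α₁L₁ = 3.573585×10⁻⁵, α₂L₂ = 3.849861×10⁻⁶ → Δ(αL) = 3.1885989×10⁻⁵ m/K
ΔT = 6.60×10⁻³ / 3.1885989×10⁻⁵ = 206.987 K, so T = 22.9 + 206.987 = 229.887 °C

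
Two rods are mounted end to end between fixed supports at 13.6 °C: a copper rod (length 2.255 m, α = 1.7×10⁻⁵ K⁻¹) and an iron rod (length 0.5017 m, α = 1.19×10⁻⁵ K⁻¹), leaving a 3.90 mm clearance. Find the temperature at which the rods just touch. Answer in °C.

α₁L₁ = 3.8335×10⁻⁵ m/K, α₂L₂ = 5.97023×10⁻⁶ m/K → total 4.430523×10⁻⁵ m/K
ΔT = g/(α₁L₁+α₂L₂) = 3.90×10⁻³ / 4.430523×10⁻⁵ = 88.03 K
T = 13.6 + 88.03 = 101.63 °C

T = 102 °C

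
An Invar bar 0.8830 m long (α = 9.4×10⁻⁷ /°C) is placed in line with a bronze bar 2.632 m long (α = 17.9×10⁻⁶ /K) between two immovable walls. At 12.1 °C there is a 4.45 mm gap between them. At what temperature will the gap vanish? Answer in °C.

Gap closes when ΔL₁ + ΔL₂ = 4.45 mm = 4.45×10⁻³ m
(α₁L₁ + α₂L₂)ΔT = g
α₁L₁ + α₂L₂ = 9.4×10⁻⁷×0.8830 + 17.9×10⁻⁶×2.632 = 4.794282×10⁻⁵ m/K
ΔT = 4.45×10⁻³ / 4.794282×10⁻⁵ = 92.82 K
T = 12.1 + 92.82 = 104.92 °C

T = 105 °C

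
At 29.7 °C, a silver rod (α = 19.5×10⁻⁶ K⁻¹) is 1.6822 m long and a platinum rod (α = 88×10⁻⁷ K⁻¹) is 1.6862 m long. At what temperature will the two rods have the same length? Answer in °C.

Equal length when α₁L₁ΔT − α₂L₂ΔT = L₂ − L₁ = 4.00×10⁻³ m
α₁L₁ = 3.28029×10⁻⁵, α₂L₂ = 1.483856×10⁻⁵ → Δ(αL) = 1.796434×10⁻⁵ m/K
ΔT = 4.00×10⁻³ / 1.796434×10⁻⁵ = 222.663 K, so T = 29.7 + 222.663 = 252.363 °C

T = 252.4 °C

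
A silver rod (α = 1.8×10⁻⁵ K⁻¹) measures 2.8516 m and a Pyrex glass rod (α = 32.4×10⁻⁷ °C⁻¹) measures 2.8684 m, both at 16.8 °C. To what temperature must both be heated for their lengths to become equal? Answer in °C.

T = 416.5 °C

Equal length when α₁L₁ΔT − α₂L₂ΔT = L₂ − L₁ = 1.68×10⁻² m
α₁L₁ = 5.13288×10⁻⁵, α₂L₂ = 9.293616×10⁻⁶ → Δ(αL) = 4.2035184×10⁻⁵ m/K
ΔT = 1.68×10⁻² / 4.2035184×10⁻⁵ = 399.665 K, so T = 16.8 + 399.665 = 416.465 °C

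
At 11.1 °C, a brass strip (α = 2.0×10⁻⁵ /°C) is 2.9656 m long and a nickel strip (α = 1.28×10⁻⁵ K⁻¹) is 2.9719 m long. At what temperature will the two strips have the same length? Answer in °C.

Equal length when α₁L₁ΔT − α₂L₂ΔT = L₂ − L₁ = 6.30×10⁻³ m
α₁L₁ = 5.9312×10⁻⁵, α₂L₂ = 3.804032×10⁻⁵ → Δ(αL) = 2.127168×10⁻⁵ m/K
ΔT = 6.30×10⁻³ / 2.127168×10⁻⁵ = 296.168 K, so T = 11.1 + 296.168 = 307.268 °C

T = 307.3 °C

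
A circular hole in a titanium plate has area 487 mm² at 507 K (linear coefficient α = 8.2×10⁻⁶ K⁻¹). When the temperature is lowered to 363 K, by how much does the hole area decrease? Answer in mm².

Area coefficient ≈ 2α; |ΔT| = 144 K
ΔA = 2αA₀ΔT = 2(8.2×10⁻⁶)(487)(144) = 1.15 mm²

ΔA = 1.15 mm²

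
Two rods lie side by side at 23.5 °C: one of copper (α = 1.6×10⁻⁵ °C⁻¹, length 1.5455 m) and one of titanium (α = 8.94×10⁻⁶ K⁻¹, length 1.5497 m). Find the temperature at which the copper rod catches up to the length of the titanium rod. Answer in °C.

Equal length when α₁L₁ΔT − α₂L₂ΔT = L₂ − L₁ = 4.20×10⁻³ m
α₁L₁ = 2.4728×10⁻⁵, α₂L₂ = 1.3854318×10⁻⁵ → Δ(αL) = 1.0873682×10⁻⁵ m/K
ΔT = 4.20×10⁻³ / 1.0873682×10⁻⁵ = 386.254 K, so T = 23.5 + 386.254 = 409.754 °C

T = 409.8 °C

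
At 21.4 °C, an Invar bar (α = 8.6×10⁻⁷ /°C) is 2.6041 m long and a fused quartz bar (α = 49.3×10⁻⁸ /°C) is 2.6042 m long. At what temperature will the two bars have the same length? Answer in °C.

T = 126.0 °C

Equal length when α₁L₁ΔT − α₂L₂ΔT = L₂ − L₁ = 1.00×10⁻⁴ m
α₁L₁ = 2.239526×10⁻⁶, α₂L₂ = 1.2838706×10⁻⁶ → Δ(αL) = 9.556554×10⁻⁷ m/K
ΔT = 1.00×10⁻⁴ / 9.556554×10⁻⁷ = 104.640 K, so T = 21.4 + 104.640 = 126.040 °C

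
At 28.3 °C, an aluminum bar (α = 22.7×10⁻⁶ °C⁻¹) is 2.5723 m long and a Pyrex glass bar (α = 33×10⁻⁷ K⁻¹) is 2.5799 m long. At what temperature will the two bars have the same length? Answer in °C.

T = 180.7 °C

L₁(1 + α₁ΔT) = L₂(1 + α₂ΔT) ⇒ ΔT = (L₂ − L₁)/(α₁L₁ − α₂L₂)
L₂ − L₁ = 2.5799 − 2.5723 = 7.60×10⁻³ m
α₁L₁ − α₂L₂ = 22.7×10⁻⁶×2.5723 − 33×10⁻⁷×2.5799 = 4.987754×10⁻⁵ m/K
ΔT = 7.60×10⁻³ / 4.987754×10⁻⁵ = 152.373 K
T = 28.3 + 152.373 = 180.673 °C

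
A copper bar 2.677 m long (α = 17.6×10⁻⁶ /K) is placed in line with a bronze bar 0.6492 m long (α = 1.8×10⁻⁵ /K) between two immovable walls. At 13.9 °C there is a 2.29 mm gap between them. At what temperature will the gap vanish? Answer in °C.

T = 52.8 °C

Gap closes when ΔL₁ + ΔL₂ = 2.29 mm = 2.29×10⁻³ m
(α₁L₁ + α₂L₂)ΔT = g
α₁L₁ + α₂L₂ = 17.6×10⁻⁶×2.677 + 1.8×10⁻⁵×0.6492 = 5.88008×10⁻⁵ m/K
ΔT = 2.29×10⁻³ / 5.88008×10⁻⁵ = 38.945 K
T = 13.9 + 38.945 = 52.845 °C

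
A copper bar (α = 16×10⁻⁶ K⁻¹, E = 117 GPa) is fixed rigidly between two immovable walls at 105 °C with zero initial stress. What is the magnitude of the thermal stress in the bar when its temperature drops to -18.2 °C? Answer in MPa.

σ = 231 MPa

Fully constrained: the free strain ε = αΔT is blocked, so σ = Eε = EαΔT.
|ΔT| = 123.2 K
σ = 117×10⁹ × 16×10⁻⁶ × 123.2 = 2.31×10⁸ Pa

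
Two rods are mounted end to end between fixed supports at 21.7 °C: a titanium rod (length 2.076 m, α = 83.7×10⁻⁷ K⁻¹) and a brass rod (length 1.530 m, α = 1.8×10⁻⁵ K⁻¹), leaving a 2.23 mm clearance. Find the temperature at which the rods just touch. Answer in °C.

T = 71.3 °C

Gap closes when ΔL₁ + ΔL₂ = 2.23 mm = 2.23×10⁻³ m
(α₁L₁ + α₂L₂)ΔT = g
α₁L₁ + α₂L₂ = 83.7×10⁻⁷×2.076 + 1.8×10⁻⁵×1.530 = 4.491612×10⁻⁵ m/K
ΔT = 2.23×10⁻³ / 4.491612×10⁻⁵ = 49.648 K
T = 21.7 + 49.648 = 71.348 °C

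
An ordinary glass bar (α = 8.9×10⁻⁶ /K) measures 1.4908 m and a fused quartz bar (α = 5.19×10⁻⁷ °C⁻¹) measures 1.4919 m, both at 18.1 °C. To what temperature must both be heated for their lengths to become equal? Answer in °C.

L₁(1 + α₁ΔT) = L₂(1 + α₂ΔT) ⇒ ΔT = (L₂ − L₁)/(α₁L₁ − α₂L₂)
L₂ − L₁ = 1.4919 − 1.4908 = 1.10×10⁻³ m
α₁L₁ − α₂L₂ = 8.9×10⁻⁶×1.4908 − 5.19×10⁻⁷×1.4919 = 1.24938239×10⁻⁵ m/K
ΔT = 1.10×10⁻³ / 1.24938239×10⁻⁵ = 88.044 K
T = 18.1 + 88.044 = 106.144 °C

T = 106.1 °C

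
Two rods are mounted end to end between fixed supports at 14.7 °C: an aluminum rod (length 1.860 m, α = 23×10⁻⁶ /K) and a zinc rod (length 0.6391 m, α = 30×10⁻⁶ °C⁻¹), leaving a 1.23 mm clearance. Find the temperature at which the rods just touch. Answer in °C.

T = 34.6 °C

α₁L₁ = 4.278×10⁻⁵ m/K, α₂L₂ = 1.9173×10⁻⁵ m/K → total 6.1953×10⁻⁵ m/K
ΔT = g/(α₁L₁+α₂L₂) = 1.23×10⁻³ / 6.1953×10⁻⁵ = 19.854 K
T = 14.7 + 19.854 = 34.554 °C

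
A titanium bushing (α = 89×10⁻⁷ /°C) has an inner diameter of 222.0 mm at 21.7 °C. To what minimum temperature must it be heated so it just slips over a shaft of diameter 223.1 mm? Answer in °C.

T = 578 °C

Required Δd = 223.1 − 222.0 = 1.1 mm
Δd = αd₀ΔT ⇒ ΔT = Δd/(αd₀) = 1.1 / (89×10⁻⁷ × 222.0) = 556.74 K
T_min = 21.7 + 556.74 = 578.44 °C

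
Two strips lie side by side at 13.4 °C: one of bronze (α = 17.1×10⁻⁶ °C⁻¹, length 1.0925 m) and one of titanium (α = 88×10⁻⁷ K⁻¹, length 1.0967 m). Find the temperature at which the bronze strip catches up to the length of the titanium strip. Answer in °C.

L₁(1 + α₁ΔT) = L₂(1 + α₂ΔT) ⇒ ΔT = (L₂ − L₁)/(α₁L₁ − α₂L₂)
L₂ − L₁ = 1.0967 − 1.0925 = 4.20×10⁻³ m
α₁L₁ − α₂L₂ = 17.1×10⁻⁶×1.0925 − 88×10⁻⁷×1.0967 = 9.03079×10⁻⁶ m/K
ΔT = 4.20×10⁻³ / 9.03079×10⁻⁶ = 465.076 K
T = 13.4 + 465.076 = 478.476 °C

T = 478.5 °C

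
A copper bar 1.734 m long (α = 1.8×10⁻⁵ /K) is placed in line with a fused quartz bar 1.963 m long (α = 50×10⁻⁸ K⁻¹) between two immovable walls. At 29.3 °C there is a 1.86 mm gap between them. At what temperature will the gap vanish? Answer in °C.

α₁L₁ = 3.1212×10⁻⁵ m/K, α₂L₂ = 9.815×10⁻⁷ m/K → total 3.21935×10⁻⁵ m/K
ΔT = g/(α₁L₁+α₂L₂) = 1.86×10⁻³ / 3.21935×10⁻⁵ = 57.776 K
T = 29.3 + 57.776 = 87.076 °C

T = 87.1 °C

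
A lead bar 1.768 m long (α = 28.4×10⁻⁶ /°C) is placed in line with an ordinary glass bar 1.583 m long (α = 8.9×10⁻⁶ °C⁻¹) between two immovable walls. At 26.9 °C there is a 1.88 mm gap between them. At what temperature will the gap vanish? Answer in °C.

Gap closes when ΔL₁ + ΔL₂ = 1.88 mm = 1.88×10⁻³ m
(α₁L₁ + α₂L₂)ΔT = g
α₁L₁ + α₂L₂ = 28.4×10⁻⁶×1.768 + 8.9×10⁻⁶×1.583 = 6.42999×10⁻⁵ m/K
ΔT = 1.88×10⁻³ / 6.42999×10⁻⁵ = 29.238 K
T = 26.9 + 29.238 = 56.138 °C

T = 56.1 °C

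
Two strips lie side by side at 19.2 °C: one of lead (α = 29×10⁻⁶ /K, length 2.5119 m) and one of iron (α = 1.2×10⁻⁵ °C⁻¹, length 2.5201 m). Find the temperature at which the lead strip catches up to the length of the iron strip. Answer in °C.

T = 211.7 °C

L₁(1 + α₁ΔT) = L₂(1 + α₂ΔT) ⇒ ΔT = (L₂ − L₁)/(α₁L₁ − α₂L₂)
L₂ − L₁ = 2.5201 − 2.5119 = 8.20×10⁻³ m
α₁L₁ − α₂L₂ = 29×10⁻⁶×2.5119 − 1.2×10⁻⁵×2.5201 = 4.26039×10⁻⁵ m/K
ΔT = 8.20×10⁻³ / 4.26039×10⁻⁵ = 192.471 K
T = 19.2 + 192.471 = 211.671 °C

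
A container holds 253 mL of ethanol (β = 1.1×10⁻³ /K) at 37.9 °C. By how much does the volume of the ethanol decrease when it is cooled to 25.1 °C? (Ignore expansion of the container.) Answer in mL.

ΔV = 3.56 mL

|ΔT| = |25.1 − 37.9| = 12.8 K
ΔV = βV₀ΔT = (1.1×10⁻³)(253)(12.8) = 3.56 mL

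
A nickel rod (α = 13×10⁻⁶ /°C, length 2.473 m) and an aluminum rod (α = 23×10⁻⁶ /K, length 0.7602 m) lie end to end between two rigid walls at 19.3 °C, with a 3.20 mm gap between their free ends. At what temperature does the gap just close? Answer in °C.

α₁L₁ = 3.2149×10⁻⁵ m/K, α₂L₂ = 1.74846×10⁻⁵ m/K → total 4.96336×10⁻⁵ m/K
ΔT = g/(α₁L₁+α₂L₂) = 3.20×10⁻³ / 4.96336×10⁻⁵ = 64.472 K
T = 19.3 + 64.472 = 83.772 °C

T = 83.8 °C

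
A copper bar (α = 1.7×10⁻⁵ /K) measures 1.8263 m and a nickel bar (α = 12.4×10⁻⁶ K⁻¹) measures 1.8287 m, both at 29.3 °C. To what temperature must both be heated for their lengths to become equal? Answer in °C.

T = 316.0 °C

L₁(1 + α₁ΔT) = L₂(1 + α₂ΔT) ⇒ ΔT = (L₂ − L₁)/(α₁L₁ − α₂L₂)
L₂ − L₁ = 1.8287 − 1.8263 = 2.40×10⁻³ m
α₁L₁ − α₂L₂ = 1.7×10⁻⁵×1.8263 − 12.4×10⁻⁶×1.8287 = 8.37122×10⁻⁶ m/K
ΔT = 2.40×10⁻³ / 8.37122×10⁻⁶ = 286.697 K
T = 29.3 + 286.697 = 315.997 °C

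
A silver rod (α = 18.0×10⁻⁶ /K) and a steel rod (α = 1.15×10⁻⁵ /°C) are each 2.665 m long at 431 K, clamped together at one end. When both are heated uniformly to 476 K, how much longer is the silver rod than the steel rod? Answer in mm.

ΔT = 45 K
silver: ΔL = 18.0×10⁻⁶ × 2.665 m × 45 = 2.1587×10⁻³ m = 2.1587 mm
steel: ΔL = 1.15×10⁻⁵ × 2.665 m × 45 = 1.3791×10⁻³ m = 1.3791 mm
difference = 2.1587 − 1.3791 = 0.7796 mm

0.780 mm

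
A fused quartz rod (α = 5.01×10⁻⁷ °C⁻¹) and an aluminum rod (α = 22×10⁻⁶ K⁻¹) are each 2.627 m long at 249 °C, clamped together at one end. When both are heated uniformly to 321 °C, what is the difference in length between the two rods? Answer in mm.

4.07 mm

ΔT = 72 K
fused quartz: ΔL = 5.01×10⁻⁷ × 2.627 m × 72 = 9.4761×10⁻⁵ m = 0.094761 mm
aluminum: ΔL = 22×10⁻⁶ × 2.627 m × 72 = 4.1612×10⁻³ m = 4.1612 mm
difference = 4.1612 − 0.094761 = 4.066439 mm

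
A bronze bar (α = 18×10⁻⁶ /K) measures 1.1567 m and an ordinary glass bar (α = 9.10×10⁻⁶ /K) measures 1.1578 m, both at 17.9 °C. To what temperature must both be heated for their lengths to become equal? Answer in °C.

T = 124.9 °C

Equal length when α₁L₁ΔT − α₂L₂ΔT = L₂ − L₁ = 1.10×10⁻³ m
α₁L₁ = 2.08206×10⁻⁵, α₂L₂ = 1.053598×10⁻⁵ → Δ(αL) = 1.028462×10⁻⁵ m/K
ΔT = 1.10×10⁻³ / 1.028462×10⁻⁵ = 106.956 K, so T = 17.9 + 106.956 = 124.856 °C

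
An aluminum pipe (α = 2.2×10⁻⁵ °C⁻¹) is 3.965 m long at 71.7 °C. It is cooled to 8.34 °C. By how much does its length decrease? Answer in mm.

|ΔT| = |8.34 − 71.7| = 63.36 K
ΔL = αL₀ΔT = (2.2×10⁻⁵)(3.965)(63.36) = 5.53×10⁻³ m

ΔL = 5.53 mm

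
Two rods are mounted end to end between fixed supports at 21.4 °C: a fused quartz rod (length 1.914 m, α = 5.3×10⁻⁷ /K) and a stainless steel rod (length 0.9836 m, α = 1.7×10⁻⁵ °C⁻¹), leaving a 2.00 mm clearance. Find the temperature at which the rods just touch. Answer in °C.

T = 134 °C

α₁L₁ = 1.01442×10⁻⁶ m/K, α₂L₂ = 1.67212×10⁻⁵ m/K → total 1.773562×10⁻⁵ m/K
ΔT = g/(α₁L₁+α₂L₂) = 2.00×10⁻³ / 1.773562×10⁻⁵ = 112.77 K
T = 21.4 + 112.77 = 134.17 °C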